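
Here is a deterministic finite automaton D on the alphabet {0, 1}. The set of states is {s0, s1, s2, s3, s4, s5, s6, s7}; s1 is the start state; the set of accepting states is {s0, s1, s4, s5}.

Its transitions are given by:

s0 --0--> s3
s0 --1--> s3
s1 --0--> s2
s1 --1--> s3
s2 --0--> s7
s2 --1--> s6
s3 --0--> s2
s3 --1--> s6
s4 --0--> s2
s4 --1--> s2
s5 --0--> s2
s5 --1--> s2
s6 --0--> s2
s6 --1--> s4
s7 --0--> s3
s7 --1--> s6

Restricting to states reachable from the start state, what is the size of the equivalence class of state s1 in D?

First remove the unreachable states {s0,s5}; 6 states remain.
Initial partition by acceptance: {s1,s4} | {s2,s3,s6,s7}.
On input 1, block {s2,s3,s6,s7} splits into {s2,s3,s7} and {s6}.
Stable partition: {s1,s4} | {s2,s3,s7} | {s6} — 3 equivalence classes.
The equivalence class containing s1 is {s1,s4}, of size 2.

2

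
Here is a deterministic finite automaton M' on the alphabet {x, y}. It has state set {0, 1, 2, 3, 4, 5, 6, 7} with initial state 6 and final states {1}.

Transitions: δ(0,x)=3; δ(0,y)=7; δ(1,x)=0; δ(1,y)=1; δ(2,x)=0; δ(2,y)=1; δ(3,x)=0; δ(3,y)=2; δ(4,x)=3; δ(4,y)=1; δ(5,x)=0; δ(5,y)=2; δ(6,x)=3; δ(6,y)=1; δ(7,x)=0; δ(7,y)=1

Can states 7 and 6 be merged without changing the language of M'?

States {4,5} cannot be reached from the start state, so discard them.
P0 = {1} | {0,2,3,6,7}.
Split {0,2,3,6,7} by δ(·,y) → {2,6,7} and {0,3}.
The partition is now stable with 3 blocks: {1} | {2,6,7} | {0,3}.
7 and 6 lie in the same block of the stable partition, so they are equivalent — no string distinguishes them.

Yes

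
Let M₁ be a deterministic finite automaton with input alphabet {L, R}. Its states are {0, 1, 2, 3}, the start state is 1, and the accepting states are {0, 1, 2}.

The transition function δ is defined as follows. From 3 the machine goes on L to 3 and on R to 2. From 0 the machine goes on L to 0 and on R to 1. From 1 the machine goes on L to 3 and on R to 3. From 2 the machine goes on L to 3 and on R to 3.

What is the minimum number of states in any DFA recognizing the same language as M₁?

First remove the unreachable states {0}; 3 states remain.
P0 = {1,2} | {3}.
The partition is now stable with 2 blocks: {1,2} | {3}.

2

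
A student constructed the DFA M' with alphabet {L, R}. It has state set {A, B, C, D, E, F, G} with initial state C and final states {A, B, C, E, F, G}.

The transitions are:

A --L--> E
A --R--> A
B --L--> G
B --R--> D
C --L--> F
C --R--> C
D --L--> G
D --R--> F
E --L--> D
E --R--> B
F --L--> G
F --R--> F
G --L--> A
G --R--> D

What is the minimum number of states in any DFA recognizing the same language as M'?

7

Every state is reachable, so we keep all 7.
Start with accepting vs non-accepting: {A,B,C,E,F,G} | {D}.
On input L, block {A,B,C,E,F,G} splits into {A,B,C,F,G} and {E}.
Split {A,B,C,F,G} by δ(·,L) → {B,C,F,G} and {A}.
Refine {B,C,F,G} on symbol L: members go to different blocks, giving {B,C,F} and {G}.
Split {B,C,F} by δ(·,L) → {B,F} and {C}.
On input R, block {B,F} splits into {B} and {F}.
The partition is now stable with 7 blocks: {B} | {D} | {E} | {A} | {G} | {C} | {F}.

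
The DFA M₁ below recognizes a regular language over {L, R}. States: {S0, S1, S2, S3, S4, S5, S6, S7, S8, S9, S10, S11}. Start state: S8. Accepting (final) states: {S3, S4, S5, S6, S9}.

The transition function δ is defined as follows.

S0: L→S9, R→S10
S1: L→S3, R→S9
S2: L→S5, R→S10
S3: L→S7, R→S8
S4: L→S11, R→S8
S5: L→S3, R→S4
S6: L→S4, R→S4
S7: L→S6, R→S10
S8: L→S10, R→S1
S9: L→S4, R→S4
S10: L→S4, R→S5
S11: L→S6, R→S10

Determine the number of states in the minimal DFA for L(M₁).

States {S0,S2} cannot be reached from the start state, so discard them.
P0 = {S3,S4,S5,S6,S9} | {S1,S7,S8,S10,S11}.
On input L, block {S3,S4,S5,S6,S9} splits into {S5,S6,S9} and {S3,S4}.
Refine {S1,S7,S8,S10,S11} on symbol L: members go to different blocks, giving {S1,S10} and {S7,S11} and {S8}.
The partition is now stable with 5 blocks: {S5,S6,S9} | {S1,S10} | {S3,S4} | {S7,S11} | {S8}.

5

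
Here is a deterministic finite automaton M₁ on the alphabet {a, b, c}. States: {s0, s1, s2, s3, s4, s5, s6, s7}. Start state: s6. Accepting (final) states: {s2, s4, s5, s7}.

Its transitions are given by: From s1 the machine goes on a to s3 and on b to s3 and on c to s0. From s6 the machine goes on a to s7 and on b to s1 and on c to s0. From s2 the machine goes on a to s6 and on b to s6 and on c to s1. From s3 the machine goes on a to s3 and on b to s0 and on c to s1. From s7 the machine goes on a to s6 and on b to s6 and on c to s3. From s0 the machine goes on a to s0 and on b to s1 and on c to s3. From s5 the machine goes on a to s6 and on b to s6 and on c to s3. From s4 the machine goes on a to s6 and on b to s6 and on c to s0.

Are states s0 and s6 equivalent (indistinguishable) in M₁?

Reachable states from the start: {s0,s1,s3,s6,s7}. Unreachable: {s2,s4,s5} — drop them.
Initial partition by acceptance: {s7} | {s0,s1,s3,s6}.
Refine {s0,s1,s3,s6} on symbol a: members go to different blocks, giving {s0,s1,s3} and {s6}.
Stable partition: {s7} | {s0,s1,s3} | {s6} — 3 equivalence classes.
s0 and s6 end up in different blocks, so they are distinguishable. For instance, the string 'a' is accepted from only s6.

No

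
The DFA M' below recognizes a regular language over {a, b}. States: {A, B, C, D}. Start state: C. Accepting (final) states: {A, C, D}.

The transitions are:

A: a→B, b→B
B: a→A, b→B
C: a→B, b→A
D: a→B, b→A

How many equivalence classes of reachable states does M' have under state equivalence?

3

Reachable states from the start: {A,B,C}. Unreachable: {D} — drop them.
P0 = {A,C} | {B}.
Split {A,C} by δ(·,b) → {A} and {C}.
The partition is now stable with 3 blocks: {A} | {B} | {C}.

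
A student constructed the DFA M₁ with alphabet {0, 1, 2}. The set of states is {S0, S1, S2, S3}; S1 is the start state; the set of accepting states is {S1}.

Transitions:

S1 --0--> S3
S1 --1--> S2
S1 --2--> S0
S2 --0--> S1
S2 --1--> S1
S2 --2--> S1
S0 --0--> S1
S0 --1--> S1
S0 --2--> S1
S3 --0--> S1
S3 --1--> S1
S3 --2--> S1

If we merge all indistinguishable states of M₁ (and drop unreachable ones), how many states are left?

2

Every state is reachable, so we keep all 4.
Start with accepting vs non-accepting: {S1} | {S0,S2,S3}.
Stable partition: {S1} | {S0,S2,S3} — 2 equivalence classes.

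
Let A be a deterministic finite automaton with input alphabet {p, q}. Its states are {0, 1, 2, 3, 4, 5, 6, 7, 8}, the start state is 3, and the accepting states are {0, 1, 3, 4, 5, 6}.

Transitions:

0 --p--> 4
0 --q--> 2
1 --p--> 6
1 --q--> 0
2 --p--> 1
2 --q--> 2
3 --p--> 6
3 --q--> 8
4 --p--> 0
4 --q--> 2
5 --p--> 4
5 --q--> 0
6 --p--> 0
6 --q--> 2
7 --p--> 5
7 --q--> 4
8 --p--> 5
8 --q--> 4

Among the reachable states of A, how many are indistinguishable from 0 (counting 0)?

First remove the unreachable states {7}; 8 states remain.
Initial partition by acceptance: {0,1,3,4,5,6} | {2,8}.
Refine {0,1,3,4,5,6} on symbol q: members go to different blocks, giving {0,3,4,6} and {1,5}.
Split {2,8} by δ(·,q) → {2} and {8}.
On input q, block {0,3,4,6} splits into {0,4,6} and {3}.
No further refinement is possible. Final partition (5 blocks): {0,4,6} | {2} | {1,5} | {8} | {3}.
The equivalence class containing 0 is {0,4,6}, of size 3.

3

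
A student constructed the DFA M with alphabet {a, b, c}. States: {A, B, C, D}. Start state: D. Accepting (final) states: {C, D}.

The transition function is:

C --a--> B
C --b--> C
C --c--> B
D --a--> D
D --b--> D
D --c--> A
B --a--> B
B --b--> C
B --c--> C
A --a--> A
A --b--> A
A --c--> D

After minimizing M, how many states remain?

2

States {B,C} cannot be reached from the start state, so discard them.
P0 = {D} | {A}.
No further refinement is possible. Final partition (2 blocks): {D} | {A}.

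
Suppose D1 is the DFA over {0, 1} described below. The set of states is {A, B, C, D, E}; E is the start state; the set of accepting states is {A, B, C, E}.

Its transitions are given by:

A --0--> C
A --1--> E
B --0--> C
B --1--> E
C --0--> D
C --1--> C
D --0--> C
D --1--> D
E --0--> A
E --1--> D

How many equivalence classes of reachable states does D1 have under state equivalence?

4

Reachable states from the start: {A,C,D,E}. Unreachable: {B} — drop them.
Initial partition by acceptance: {A,C,E} | {D}.
On input 0, block {A,C,E} splits into {A,E} and {C}.
Refine {A,E} on symbol 0: members go to different blocks, giving {A} and {E}.
The partition is now stable with 4 blocks: {A} | {D} | {C} | {E}.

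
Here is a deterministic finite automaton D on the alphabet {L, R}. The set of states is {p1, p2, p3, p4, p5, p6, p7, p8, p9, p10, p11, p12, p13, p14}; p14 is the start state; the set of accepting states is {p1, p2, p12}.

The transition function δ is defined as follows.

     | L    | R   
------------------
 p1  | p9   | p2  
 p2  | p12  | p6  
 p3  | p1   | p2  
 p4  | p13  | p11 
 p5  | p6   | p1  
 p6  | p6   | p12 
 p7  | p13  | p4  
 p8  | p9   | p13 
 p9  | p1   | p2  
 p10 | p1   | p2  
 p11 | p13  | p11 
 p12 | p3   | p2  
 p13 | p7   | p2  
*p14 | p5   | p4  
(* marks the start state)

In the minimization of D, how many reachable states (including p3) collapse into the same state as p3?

States {p8,p10} cannot be reached from the start state, so discard them.
Start with accepting vs non-accepting: {p1,p2,p12} | {p3,p4,p5,p6,p7,p9,p11,p13,p14}.
Split {p1,p2,p12} by δ(·,L) → {p1,p12} and {p2}.
Refine {p3,p4,p5,p6,p7,p9,p11,p13,p14} on symbol L: members go to different blocks, giving {p4,p5,p6,p7,p11,p13,p14} and {p3,p9}.
On input R, block {p4,p5,p6,p7,p11,p13,p14} splits into {p4,p7,p11,p14} and {p5,p6} and {p13}.
Refine {p4,p7,p11,p14} on symbol L: members go to different blocks, giving {p4,p7,p11} and {p14}.
Stable partition: {p1,p12} | {p4,p7,p11} | {p2} | {p3,p9} | {p5,p6} | {p13} | {p14} — 7 equivalence classes.
State p3 belongs to the block {p3,p9}, which has 2 states.

2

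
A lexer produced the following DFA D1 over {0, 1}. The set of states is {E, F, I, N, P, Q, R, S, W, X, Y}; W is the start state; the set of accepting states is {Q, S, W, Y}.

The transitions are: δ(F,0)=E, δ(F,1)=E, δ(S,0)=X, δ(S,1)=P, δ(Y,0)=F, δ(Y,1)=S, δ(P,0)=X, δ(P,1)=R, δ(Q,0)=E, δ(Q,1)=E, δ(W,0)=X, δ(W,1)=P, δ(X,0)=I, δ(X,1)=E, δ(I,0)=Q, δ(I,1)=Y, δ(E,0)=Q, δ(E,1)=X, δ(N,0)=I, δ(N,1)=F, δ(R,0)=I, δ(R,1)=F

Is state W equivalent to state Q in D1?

No

Reachable states from the start: {E,F,I,P,Q,R,S,W,X,Y}. Unreachable: {N} — drop them.
Initial partition by acceptance: {Q,S,W,Y} | {E,F,I,P,R,X}.
On input 1, block {Q,S,W,Y} splits into {Q,S,W} and {Y}.
Split {E,F,I,P,R,X} by δ(·,0) → {F,P,R,X} and {E,I}.
On input 0, block {Q,S,W} splits into {S,W} and {Q}.
Refine {F,P,R,X} on symbol 0: members go to different blocks, giving {F,R,X} and {P}.
On input 1, block {F,R,X} splits into {F,X} and {R}.
On input 1, block {E,I} splits into {I} and {E}.
On input 0, block {F,X} splits into {F} and {X}.
The partition is now stable with 9 blocks: {S,W} | {F} | {Y} | {I} | {Q} | {P} | {R} | {E} | {X}.
W and Q end up in different blocks, so they are distinguishable. For instance, the string '00' is accepted from only Q.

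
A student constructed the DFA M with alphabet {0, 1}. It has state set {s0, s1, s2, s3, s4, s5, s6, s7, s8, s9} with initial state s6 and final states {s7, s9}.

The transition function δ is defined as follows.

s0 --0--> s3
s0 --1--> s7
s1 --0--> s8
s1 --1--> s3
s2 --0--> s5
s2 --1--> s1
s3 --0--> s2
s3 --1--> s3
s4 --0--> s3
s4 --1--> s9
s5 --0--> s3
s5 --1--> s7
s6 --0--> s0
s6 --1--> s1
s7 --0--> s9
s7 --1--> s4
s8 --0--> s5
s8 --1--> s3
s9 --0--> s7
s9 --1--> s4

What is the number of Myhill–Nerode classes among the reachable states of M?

Initial partition by acceptance: {s7,s9} | {s0,s1,s2,s3,s4,s5,s6,s8}.
Split {s0,s1,s2,s3,s4,s5,s6,s8} by δ(·,1) → {s1,s2,s3,s6,s8} and {s0,s4,s5}.
Split {s1,s2,s3,s6,s8} by δ(·,0) → {s2,s6,s8} and {s1,s3}.
The partition is now stable with 4 blocks: {s7,s9} | {s2,s6,s8} | {s0,s4,s5} | {s1,s3}.

4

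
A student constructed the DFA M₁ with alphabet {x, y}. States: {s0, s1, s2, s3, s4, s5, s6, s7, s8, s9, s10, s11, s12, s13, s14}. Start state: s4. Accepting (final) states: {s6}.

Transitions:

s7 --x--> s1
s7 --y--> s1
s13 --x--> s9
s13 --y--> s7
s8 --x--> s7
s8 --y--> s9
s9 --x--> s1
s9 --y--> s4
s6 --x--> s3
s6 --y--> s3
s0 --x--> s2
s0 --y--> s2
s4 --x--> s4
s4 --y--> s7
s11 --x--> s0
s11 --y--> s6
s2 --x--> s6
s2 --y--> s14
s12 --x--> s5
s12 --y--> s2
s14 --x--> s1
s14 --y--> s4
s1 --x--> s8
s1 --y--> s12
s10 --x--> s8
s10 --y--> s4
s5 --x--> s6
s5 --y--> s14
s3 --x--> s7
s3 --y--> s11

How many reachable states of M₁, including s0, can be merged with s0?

Reachable states from the start: {s0,s1,s2,s3,s4,s5,s6,s7,s8,s9,s11,s12,s14}. Unreachable: {s10,s13} — drop them.
P0 = {s6} | {s0,s1,s2,s3,s4,s5,s7,s8,s9,s11,s12,s14}.
On input x, block {s0,s1,s2,s3,s4,s5,s7,s8,s9,s11,s12,s14} splits into {s0,s1,s3,s4,s7,s8,s9,s11,s12,s14} and {s2,s5}.
On input x, block {s0,s1,s3,s4,s7,s8,s9,s11,s12,s14} splits into {s1,s3,s4,s7,s8,s9,s11,s14} and {s0,s12}.
Refine {s1,s3,s4,s7,s8,s9,s11,s14} on symbol x: members go to different blocks, giving {s1,s3,s4,s7,s8,s9,s14} and {s11}.
Split {s1,s3,s4,s7,s8,s9,s14} by δ(·,y) → {s4,s7,s8,s9,s14} and {s1} and {s3}.
Refine {s4,s7,s8,s9,s14} on symbol x: members go to different blocks, giving {s7,s9,s14} and {s4,s8}.
Split {s7,s9,s14} by δ(·,y) → {s9,s14} and {s7}.
On input x, block {s4,s8} splits into {s4} and {s8}.
No further refinement is possible. Final partition (10 blocks): {s6} | {s9,s14} | {s2,s5} | {s0,s12} | {s11} | {s1} | {s3} | {s4} | {s7} | {s8}.
The equivalence class containing s0 is {s0,s12}, of size 2.

2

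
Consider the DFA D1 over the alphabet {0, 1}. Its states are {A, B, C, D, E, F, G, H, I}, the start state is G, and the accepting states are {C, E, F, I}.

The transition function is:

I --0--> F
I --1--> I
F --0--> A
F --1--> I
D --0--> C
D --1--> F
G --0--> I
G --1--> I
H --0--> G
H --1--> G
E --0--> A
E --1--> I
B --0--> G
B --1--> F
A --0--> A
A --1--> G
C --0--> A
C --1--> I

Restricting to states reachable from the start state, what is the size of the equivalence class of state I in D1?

States {B,C,D,E,H} cannot be reached from the start state, so discard them.
Initial partition by acceptance: {F,I} | {A,G}.
On input 0, block {F,I} splits into {F} and {I}.
Split {A,G} by δ(·,0) → {A} and {G}.
The partition is now stable with 4 blocks: {F} | {A} | {I} | {G}.
State I belongs to the block {I}, which has 1 states.

1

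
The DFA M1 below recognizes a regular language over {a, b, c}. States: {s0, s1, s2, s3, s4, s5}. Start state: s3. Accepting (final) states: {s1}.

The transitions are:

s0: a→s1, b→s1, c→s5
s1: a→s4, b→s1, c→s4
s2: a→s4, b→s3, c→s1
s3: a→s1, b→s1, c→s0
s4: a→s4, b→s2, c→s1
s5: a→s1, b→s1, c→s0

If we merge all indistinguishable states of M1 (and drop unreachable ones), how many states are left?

4

All states are reachable from the start state.
P0 = {s1} | {s0,s2,s3,s4,s5}.
Refine {s0,s2,s3,s4,s5} on symbol a: members go to different blocks, giving {s0,s3,s5} and {s2,s4}.
Split {s2,s4} by δ(·,b) → {s2} and {s4}.
Stable partition: {s1} | {s0,s3,s5} | {s2} | {s4} — 4 equivalence classes.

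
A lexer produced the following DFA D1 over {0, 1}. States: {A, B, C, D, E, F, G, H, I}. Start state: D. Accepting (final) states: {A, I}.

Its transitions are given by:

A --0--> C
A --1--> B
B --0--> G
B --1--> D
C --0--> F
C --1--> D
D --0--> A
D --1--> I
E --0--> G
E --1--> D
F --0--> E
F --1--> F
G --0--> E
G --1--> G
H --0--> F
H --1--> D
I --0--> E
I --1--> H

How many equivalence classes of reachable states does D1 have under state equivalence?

4

Every state is reachable, so we keep all 9.
Start with accepting vs non-accepting: {A,I} | {B,C,D,E,F,G,H}.
Refine {B,C,D,E,F,G,H} on symbol 0: members go to different blocks, giving {B,C,E,F,G,H} and {D}.
On input 1, block {B,C,E,F,G,H} splits into {B,C,E,H} and {F,G}.
No further refinement is possible. Final partition (4 blocks): {A,I} | {B,C,E,H} | {D} | {F,G}.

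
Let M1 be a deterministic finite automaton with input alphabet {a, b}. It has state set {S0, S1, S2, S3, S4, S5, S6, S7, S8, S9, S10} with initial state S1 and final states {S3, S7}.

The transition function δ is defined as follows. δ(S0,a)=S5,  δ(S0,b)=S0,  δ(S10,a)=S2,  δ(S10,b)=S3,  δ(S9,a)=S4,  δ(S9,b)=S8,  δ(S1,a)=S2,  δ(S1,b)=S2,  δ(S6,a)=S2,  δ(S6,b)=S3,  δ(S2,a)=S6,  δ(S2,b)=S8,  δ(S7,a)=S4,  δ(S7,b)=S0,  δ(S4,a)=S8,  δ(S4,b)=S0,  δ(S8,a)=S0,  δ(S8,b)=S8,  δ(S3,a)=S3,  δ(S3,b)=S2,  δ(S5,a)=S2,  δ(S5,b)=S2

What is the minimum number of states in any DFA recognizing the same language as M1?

6

States {S4,S7,S9,S10} cannot be reached from the start state, so discard them.
Initial partition by acceptance: {S3} | {S0,S1,S2,S5,S6,S8}.
Split {S0,S1,S2,S5,S6,S8} by δ(·,b) → {S0,S1,S2,S5,S8} and {S6}.
Split {S0,S1,S2,S5,S8} by δ(·,a) → {S0,S1,S5,S8} and {S2}.
On input a, block {S0,S1,S5,S8} splits into {S0,S8} and {S1,S5}.
Split {S0,S8} by δ(·,a) → {S0} and {S8}.
Stable partition: {S3} | {S0} | {S6} | {S2} | {S1,S5} | {S8} — 6 equivalence classes.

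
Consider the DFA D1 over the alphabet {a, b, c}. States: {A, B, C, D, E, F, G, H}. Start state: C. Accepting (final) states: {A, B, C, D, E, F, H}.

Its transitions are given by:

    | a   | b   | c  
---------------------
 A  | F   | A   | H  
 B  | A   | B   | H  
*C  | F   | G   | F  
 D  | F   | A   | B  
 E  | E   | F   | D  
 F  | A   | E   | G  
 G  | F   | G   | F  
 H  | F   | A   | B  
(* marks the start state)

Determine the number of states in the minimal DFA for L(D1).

7

Initial partition by acceptance: {A,B,C,D,E,F,H} | {G}.
On input b, block {A,B,C,D,E,F,H} splits into {A,B,D,E,F,H} and {C}.
Split {A,B,D,E,F,H} by δ(·,c) → {A,B,D,E,H} and {F}.
Refine {A,B,D,E,H} on symbol a: members go to different blocks, giving {A,D,H} and {B,E}.
Split {A,D,H} by δ(·,c) → {D,H} and {A}.
On input a, block {B,E} splits into {B} and {E}.
Stable partition: {D,H} | {G} | {C} | {F} | {B} | {A} | {E} — 7 equivalence classes.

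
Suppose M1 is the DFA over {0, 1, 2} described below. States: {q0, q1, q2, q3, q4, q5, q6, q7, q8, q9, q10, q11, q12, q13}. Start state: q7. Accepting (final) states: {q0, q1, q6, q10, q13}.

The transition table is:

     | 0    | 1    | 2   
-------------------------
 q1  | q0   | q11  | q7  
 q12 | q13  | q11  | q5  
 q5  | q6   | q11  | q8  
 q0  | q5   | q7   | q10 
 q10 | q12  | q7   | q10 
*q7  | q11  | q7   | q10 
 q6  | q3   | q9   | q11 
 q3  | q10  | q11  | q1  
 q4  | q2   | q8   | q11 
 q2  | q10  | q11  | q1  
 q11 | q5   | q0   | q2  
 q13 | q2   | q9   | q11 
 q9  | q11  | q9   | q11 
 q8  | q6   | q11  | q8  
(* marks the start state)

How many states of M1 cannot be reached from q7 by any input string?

BFS from q7 reaches {q0, q1, q2, q3, q5, q6, q7, q8, q9, q10, q11, q12, q13}; the 1 state(s) q4 are never visited.

1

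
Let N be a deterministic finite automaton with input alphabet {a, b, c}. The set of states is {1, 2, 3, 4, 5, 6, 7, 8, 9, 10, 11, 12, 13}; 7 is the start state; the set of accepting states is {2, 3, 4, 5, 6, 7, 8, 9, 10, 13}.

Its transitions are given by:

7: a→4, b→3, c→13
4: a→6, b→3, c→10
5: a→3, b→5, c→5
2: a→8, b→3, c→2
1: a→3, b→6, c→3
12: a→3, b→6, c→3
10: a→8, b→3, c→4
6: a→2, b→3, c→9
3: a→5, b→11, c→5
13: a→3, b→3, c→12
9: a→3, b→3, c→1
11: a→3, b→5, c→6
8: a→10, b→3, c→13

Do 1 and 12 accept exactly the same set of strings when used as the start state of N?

Yes

Initial partition by acceptance: {2,3,4,5,6,7,8,9,10,13} | {1,11,12}.
Refine {2,3,4,5,6,7,8,9,10,13} on symbol b: members go to different blocks, giving {2,4,5,6,7,8,9,10,13} and {3}.
On input a, block {2,4,5,6,7,8,9,10,13} splits into {2,4,6,7,8,10} and {5,9,13}.
On input c, block {2,4,6,7,8,10} splits into {2,4,10} and {6,7,8}.
On input b, block {1,11,12} splits into {1,12} and {11}.
Refine {5,9,13} on symbol b: members go to different blocks, giving {9,13} and {5}.
The partition is now stable with 7 blocks: {2,4,10} | {1,12} | {3} | {9,13} | {6,7,8} | {11} | {5}.
1 and 12 lie in the same block of the stable partition, so they are equivalent — no string distinguishes them.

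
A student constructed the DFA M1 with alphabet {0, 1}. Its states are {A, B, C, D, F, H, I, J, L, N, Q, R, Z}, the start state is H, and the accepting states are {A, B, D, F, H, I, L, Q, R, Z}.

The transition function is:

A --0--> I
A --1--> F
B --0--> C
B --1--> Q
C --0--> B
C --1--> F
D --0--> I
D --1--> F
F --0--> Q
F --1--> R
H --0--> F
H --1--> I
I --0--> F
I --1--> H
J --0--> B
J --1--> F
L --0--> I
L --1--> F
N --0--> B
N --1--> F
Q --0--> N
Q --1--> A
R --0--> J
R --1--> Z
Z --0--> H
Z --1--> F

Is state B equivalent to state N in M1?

No

States {D,L} cannot be reached from the start state, so discard them.
Start with accepting vs non-accepting: {A,B,F,H,I,Q,R,Z} | {C,J,N}.
On input 0, block {A,B,F,H,I,Q,R,Z} splits into {A,F,H,I,Z} and {B,Q,R}.
Refine {A,F,H,I,Z} on symbol 0: members go to different blocks, giving {A,H,I,Z} and {F}.
On input 0, block {A,H,I,Z} splits into {A,Z} and {H,I}.
Refine {B,Q,R} on symbol 1: members go to different blocks, giving {Q,R} and {B}.
Stable partition: {A,Z} | {C,J,N} | {Q,R} | {F} | {H,I} | {B} — 6 equivalence classes.
B and N end up in different blocks, so they are distinguishable. For instance, the string 'ε' is accepted from only B.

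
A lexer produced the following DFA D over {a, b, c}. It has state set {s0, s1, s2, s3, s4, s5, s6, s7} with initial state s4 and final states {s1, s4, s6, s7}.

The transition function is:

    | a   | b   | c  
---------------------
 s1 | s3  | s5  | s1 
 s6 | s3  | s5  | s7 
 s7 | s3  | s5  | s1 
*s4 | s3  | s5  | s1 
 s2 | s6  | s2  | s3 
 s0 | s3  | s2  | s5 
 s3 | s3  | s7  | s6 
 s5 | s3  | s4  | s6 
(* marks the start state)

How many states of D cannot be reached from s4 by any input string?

2

Starting at s4 and following transitions, the reachable set is {s1, s3, s4, s5, s6, s7}. That leaves s0, s2 unreachable — 2 in total.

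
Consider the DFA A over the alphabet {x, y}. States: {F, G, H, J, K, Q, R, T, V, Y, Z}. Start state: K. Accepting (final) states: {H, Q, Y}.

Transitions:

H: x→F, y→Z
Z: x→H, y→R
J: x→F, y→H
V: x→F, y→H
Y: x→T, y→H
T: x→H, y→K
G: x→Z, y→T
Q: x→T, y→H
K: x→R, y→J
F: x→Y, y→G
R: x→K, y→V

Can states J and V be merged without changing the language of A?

Reachable states from the start: {F,G,H,J,K,R,T,V,Y,Z}. Unreachable: {Q} — drop them.
P0 = {H,Y} | {F,G,J,K,R,T,V,Z}.
Refine {H,Y} on symbol y: members go to different blocks, giving {H} and {Y}.
Refine {F,G,J,K,R,T,V,Z} on symbol x: members go to different blocks, giving {G,J,K,R,V} and {T,Z} and {F}.
Refine {G,J,K,R,V} on symbol x: members go to different blocks, giving {K,R} and {J,V} and {G}.
The partition is now stable with 7 blocks: {H} | {K,R} | {Y} | {T,Z} | {F} | {J,V} | {G}.
J and V lie in the same block of the stable partition, so they are equivalent — no string distinguishes them.

Yes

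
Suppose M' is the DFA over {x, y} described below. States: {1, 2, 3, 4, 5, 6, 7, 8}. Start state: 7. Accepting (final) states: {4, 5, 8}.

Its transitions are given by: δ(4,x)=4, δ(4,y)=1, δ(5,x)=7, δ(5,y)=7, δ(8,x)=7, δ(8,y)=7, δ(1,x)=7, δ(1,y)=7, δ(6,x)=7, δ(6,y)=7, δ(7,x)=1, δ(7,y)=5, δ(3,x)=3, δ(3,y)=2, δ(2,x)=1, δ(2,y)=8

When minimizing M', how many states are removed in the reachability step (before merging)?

No path from 7 leads to 2, 3, 4, 6, 8; the other 3 states are all reachable.

5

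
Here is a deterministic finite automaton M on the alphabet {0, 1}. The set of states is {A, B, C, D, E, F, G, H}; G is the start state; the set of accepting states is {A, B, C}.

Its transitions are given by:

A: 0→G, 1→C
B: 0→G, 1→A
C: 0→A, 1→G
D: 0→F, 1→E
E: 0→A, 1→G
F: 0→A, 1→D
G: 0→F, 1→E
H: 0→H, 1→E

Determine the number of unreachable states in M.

BFS from G reaches {A, C, D, E, F, G}; the 2 state(s) B, H are never visited.

2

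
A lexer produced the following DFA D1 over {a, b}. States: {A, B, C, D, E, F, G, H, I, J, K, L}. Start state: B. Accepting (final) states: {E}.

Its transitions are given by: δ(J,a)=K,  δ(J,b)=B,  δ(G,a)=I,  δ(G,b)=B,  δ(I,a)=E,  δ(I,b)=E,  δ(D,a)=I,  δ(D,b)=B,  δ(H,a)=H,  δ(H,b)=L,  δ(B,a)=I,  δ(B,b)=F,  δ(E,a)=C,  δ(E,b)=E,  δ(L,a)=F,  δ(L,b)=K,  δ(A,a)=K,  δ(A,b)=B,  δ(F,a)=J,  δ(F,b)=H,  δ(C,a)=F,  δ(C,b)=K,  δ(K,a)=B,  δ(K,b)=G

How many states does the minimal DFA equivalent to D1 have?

First remove the unreachable states {A,D}; 10 states remain.
P0 = {E} | {B,C,F,G,H,I,J,K,L}.
On input a, block {B,C,F,G,H,I,J,K,L} splits into {B,C,F,G,H,J,K,L} and {I}.
Split {B,C,F,G,H,J,K,L} by δ(·,a) → {C,F,H,J,K,L} and {B,G}.
On input a, block {C,F,H,J,K,L} splits into {C,F,H,J,L} and {K}.
Split {C,F,H,J,L} by δ(·,a) → {C,F,H,L} and {J}.
Refine {C,F,H,L} on symbol a: members go to different blocks, giving {C,H,L} and {F}.
Split {C,H,L} by δ(·,a) → {C,L} and {H}.
Refine {B,G} on symbol b: members go to different blocks, giving {B} and {G}.
Stable partition: {E} | {C,L} | {I} | {B} | {K} | {J} | {F} | {H} | {G} — 9 equivalence classes.

9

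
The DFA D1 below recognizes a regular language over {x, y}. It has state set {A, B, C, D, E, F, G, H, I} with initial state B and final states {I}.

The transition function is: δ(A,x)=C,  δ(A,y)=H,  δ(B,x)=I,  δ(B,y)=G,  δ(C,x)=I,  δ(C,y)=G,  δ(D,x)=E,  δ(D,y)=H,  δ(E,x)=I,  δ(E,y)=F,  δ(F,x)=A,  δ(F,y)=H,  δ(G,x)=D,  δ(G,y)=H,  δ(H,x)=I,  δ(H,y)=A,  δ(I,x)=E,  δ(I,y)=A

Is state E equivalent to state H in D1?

No

P0 = {I} | {A,B,C,D,E,F,G,H}.
On input x, block {A,B,C,D,E,F,G,H} splits into {A,D,F,G} and {B,C,E,H}.
Split {A,D,F,G} by δ(·,x) → {A,D} and {F,G}.
Refine {B,C,E,H} on symbol y: members go to different blocks, giving {B,C,E} and {H}.
The partition is now stable with 5 blocks: {I} | {A,D} | {B,C,E} | {F,G} | {H}.
E and H end up in different blocks, so they are distinguishable. For instance, the string 'yxx' is accepted from only H.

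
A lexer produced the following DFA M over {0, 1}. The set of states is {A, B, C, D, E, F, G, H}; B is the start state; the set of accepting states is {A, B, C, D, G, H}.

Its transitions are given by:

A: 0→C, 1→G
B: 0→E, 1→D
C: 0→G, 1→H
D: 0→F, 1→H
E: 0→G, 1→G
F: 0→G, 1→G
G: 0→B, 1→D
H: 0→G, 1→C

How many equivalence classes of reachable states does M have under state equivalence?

5

States {A} cannot be reached from the start state, so discard them.
Start with accepting vs non-accepting: {B,C,D,G,H} | {E,F}.
Split {B,C,D,G,H} by δ(·,0) → {C,G,H} and {B,D}.
Split {C,G,H} by δ(·,0) → {C,H} and {G}.
Refine {B,D} on symbol 1: members go to different blocks, giving {B} and {D}.
No further refinement is possible. Final partition (5 blocks): {C,H} | {E,F} | {B} | {G} | {D}.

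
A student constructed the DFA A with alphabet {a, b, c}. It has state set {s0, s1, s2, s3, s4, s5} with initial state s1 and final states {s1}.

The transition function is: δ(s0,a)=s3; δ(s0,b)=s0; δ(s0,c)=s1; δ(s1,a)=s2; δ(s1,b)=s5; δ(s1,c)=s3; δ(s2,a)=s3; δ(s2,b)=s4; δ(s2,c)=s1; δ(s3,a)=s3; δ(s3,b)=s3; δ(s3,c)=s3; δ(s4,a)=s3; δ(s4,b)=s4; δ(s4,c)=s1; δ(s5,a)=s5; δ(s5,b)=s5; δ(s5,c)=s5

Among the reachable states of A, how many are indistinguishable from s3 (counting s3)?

2

First remove the unreachable states {s0}; 5 states remain.
Start with accepting vs non-accepting: {s1} | {s2,s3,s4,s5}.
Split {s2,s3,s4,s5} by δ(·,c) → {s2,s4} and {s3,s5}.
Stable partition: {s1} | {s2,s4} | {s3,s5} — 3 equivalence classes.
The equivalence class containing s3 is {s3,s5}, of size 2.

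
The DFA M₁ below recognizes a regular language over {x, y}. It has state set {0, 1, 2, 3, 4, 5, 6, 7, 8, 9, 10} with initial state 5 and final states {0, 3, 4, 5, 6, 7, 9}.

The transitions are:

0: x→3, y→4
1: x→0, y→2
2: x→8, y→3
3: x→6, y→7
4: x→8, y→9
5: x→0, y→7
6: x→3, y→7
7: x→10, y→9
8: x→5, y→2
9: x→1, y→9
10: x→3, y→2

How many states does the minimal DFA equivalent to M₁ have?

Every state is reachable, so we keep all 11.
Initial partition by acceptance: {0,3,4,5,6,7,9} | {1,2,8,10}.
On input x, block {0,3,4,5,6,7,9} splits into {0,3,5,6} and {4,7,9}.
On input x, block {1,2,8,10} splits into {1,8,10} and {2}.
The partition is now stable with 4 blocks: {0,3,5,6} | {1,8,10} | {4,7,9} | {2}.

4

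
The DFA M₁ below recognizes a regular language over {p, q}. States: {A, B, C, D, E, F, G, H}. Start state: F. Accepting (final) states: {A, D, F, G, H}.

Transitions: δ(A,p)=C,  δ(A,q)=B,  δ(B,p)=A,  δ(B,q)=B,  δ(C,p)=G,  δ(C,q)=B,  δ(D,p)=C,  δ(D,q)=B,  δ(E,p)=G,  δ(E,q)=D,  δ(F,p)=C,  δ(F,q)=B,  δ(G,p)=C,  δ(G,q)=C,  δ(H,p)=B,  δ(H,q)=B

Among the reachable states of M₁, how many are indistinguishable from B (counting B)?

Reachable states from the start: {A,B,C,F,G}. Unreachable: {D,E,H} — drop them.
P0 = {A,F,G} | {B,C}.
No further refinement is possible. Final partition (2 blocks): {A,F,G} | {B,C}.
State B belongs to the block {B,C}, which has 2 states.

2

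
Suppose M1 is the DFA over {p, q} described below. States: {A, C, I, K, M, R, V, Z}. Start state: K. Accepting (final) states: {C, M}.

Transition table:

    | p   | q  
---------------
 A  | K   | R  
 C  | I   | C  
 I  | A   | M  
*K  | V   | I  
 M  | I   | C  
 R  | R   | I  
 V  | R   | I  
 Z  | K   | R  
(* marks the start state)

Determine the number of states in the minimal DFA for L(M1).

States {Z} cannot be reached from the start state, so discard them.
P0 = {C,M} | {A,I,K,R,V}.
Split {A,I,K,R,V} by δ(·,q) → {A,K,R,V} and {I}.
On input q, block {A,K,R,V} splits into {K,R,V} and {A}.
Stable partition: {C,M} | {K,R,V} | {I} | {A} — 4 equivalence classes.

4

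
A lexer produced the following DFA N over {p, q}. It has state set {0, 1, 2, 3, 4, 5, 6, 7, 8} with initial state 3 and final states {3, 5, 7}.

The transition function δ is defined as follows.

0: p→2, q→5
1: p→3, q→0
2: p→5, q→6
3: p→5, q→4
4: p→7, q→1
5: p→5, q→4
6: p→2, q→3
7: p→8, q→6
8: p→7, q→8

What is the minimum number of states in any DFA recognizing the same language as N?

6

Start with accepting vs non-accepting: {3,5,7} | {0,1,2,4,6,8}.
Refine {3,5,7} on symbol p: members go to different blocks, giving {3,5} and {7}.
Refine {0,1,2,4,6,8} on symbol p: members go to different blocks, giving {0,6} and {1,2} and {4,8}.
Refine {4,8} on symbol q: members go to different blocks, giving {4} and {8}.
Stable partition: {3,5} | {0,6} | {7} | {1,2} | {4} | {8} — 6 equivalence classes.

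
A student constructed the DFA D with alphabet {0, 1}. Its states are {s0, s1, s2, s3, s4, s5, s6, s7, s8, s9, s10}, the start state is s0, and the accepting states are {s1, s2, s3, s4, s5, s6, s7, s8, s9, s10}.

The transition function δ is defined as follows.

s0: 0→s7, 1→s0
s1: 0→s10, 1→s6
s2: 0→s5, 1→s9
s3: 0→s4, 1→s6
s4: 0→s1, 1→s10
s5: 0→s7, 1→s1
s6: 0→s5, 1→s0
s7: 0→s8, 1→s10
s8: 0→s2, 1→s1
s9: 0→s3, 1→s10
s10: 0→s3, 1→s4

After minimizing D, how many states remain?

Start with accepting vs non-accepting: {s1,s2,s3,s4,s5,s6,s7,s8,s9,s10} | {s0}.
Refine {s1,s2,s3,s4,s5,s6,s7,s8,s9,s10} on symbol 1: members go to different blocks, giving {s1,s2,s3,s4,s5,s7,s8,s9,s10} and {s6}.
On input 1, block {s1,s2,s3,s4,s5,s7,s8,s9,s10} splits into {s2,s4,s5,s7,s8,s9,s10} and {s1,s3}.
Refine {s2,s4,s5,s7,s8,s9,s10} on symbol 0: members go to different blocks, giving {s2,s5,s7,s8} and {s4,s9,s10}.
Refine {s2,s5,s7,s8} on symbol 1: members go to different blocks, giving {s2,s7} and {s5,s8}.
No further refinement is possible. Final partition (6 blocks): {s2,s7} | {s0} | {s6} | {s1,s3} | {s4,s9,s10} | {s5,s8}.

6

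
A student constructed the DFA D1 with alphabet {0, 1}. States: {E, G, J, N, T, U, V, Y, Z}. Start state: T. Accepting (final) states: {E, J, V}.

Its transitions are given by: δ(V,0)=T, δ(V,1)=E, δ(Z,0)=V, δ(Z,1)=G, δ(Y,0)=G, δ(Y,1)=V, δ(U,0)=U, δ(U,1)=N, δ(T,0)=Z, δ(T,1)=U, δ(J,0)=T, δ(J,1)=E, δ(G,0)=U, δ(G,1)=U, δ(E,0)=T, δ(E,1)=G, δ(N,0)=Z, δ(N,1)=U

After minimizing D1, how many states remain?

6

First remove the unreachable states {J,Y}; 7 states remain.
Initial partition by acceptance: {E,V} | {G,N,T,U,Z}.
Refine {E,V} on symbol 1: members go to different blocks, giving {V} and {E}.
On input 0, block {G,N,T,U,Z} splits into {G,N,T,U} and {Z}.
Split {G,N,T,U} by δ(·,0) → {N,T} and {G,U}.
Split {G,U} by δ(·,1) → {G} and {U}.
No further refinement is possible. Final partition (6 blocks): {V} | {N,T} | {E} | {Z} | {G} | {U}.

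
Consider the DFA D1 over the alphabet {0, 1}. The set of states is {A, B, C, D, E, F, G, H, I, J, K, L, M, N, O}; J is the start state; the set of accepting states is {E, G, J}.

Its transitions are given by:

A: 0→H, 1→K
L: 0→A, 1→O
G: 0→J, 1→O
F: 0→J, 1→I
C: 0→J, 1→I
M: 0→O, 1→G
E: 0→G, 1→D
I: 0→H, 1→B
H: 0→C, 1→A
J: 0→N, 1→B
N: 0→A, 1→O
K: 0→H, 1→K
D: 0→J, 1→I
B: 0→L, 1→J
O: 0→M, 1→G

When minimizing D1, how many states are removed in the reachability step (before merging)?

3

Starting at J and following transitions, the reachable set is {A, B, C, G, H, I, J, K, L, M, N, O}. That leaves D, E, F unreachable — 3 in total.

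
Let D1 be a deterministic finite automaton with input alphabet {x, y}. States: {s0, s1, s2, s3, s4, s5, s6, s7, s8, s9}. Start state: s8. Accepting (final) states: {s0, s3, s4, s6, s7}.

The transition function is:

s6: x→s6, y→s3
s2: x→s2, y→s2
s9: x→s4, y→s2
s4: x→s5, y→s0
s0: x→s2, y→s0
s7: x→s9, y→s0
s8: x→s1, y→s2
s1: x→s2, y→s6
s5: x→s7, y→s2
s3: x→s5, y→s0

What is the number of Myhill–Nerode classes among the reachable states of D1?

All states are reachable from the start state.
P0 = {s0,s3,s4,s6,s7} | {s1,s2,s5,s8,s9}.
On input x, block {s0,s3,s4,s6,s7} splits into {s0,s3,s4,s7} and {s6}.
On input x, block {s1,s2,s5,s8,s9} splits into {s1,s2,s8} and {s5,s9}.
On input x, block {s0,s3,s4,s7} splits into {s3,s4,s7} and {s0}.
On input y, block {s1,s2,s8} splits into {s2,s8} and {s1}.
Refine {s2,s8} on symbol x: members go to different blocks, giving {s2} and {s8}.
Stable partition: {s3,s4,s7} | {s2} | {s6} | {s5,s9} | {s0} | {s1} | {s8} — 7 equivalence classes.

7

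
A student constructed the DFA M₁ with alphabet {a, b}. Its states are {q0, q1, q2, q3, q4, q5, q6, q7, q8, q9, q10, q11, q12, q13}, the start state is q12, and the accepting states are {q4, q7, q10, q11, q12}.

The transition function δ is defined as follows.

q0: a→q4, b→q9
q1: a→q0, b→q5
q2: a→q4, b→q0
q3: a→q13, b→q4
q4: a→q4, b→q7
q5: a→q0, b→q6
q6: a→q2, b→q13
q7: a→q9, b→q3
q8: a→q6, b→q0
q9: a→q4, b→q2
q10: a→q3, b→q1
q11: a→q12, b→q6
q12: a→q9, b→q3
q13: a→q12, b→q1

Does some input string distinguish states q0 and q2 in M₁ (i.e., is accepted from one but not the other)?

No

Reachable states from the start: {q0,q1,q2,q3,q4,q5,q6,q7,q9,q12,q13}. Unreachable: {q8,q10,q11} — drop them.
Start with accepting vs non-accepting: {q4,q7,q12} | {q0,q1,q2,q3,q5,q6,q9,q13}.
On input a, block {q4,q7,q12} splits into {q7,q12} and {q4}.
Refine {q0,q1,q2,q3,q5,q6,q9,q13} on symbol a: members go to different blocks, giving {q1,q3,q5,q6} and {q0,q2,q9} and {q13}.
Refine {q1,q3,q5,q6} on symbol a: members go to different blocks, giving {q1,q5,q6} and {q3}.
Split {q1,q5,q6} by δ(·,b) → {q1,q5} and {q6}.
On input b, block {q1,q5} splits into {q1} and {q5}.
Stable partition: {q7,q12} | {q1} | {q4} | {q0,q2,q9} | {q13} | {q3} | {q6} | {q5} — 8 equivalence classes.
q0 and q2 lie in the same block of the stable partition, so they are equivalent — no string distinguishes them.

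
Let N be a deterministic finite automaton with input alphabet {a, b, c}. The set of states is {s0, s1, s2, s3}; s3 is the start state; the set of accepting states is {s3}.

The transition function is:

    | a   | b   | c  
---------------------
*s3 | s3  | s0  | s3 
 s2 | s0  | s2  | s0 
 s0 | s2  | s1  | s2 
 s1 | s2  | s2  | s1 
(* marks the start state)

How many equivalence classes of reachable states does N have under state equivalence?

Start with accepting vs non-accepting: {s3} | {s0,s1,s2}.
Stable partition: {s3} | {s0,s1,s2} — 2 equivalence classes.

2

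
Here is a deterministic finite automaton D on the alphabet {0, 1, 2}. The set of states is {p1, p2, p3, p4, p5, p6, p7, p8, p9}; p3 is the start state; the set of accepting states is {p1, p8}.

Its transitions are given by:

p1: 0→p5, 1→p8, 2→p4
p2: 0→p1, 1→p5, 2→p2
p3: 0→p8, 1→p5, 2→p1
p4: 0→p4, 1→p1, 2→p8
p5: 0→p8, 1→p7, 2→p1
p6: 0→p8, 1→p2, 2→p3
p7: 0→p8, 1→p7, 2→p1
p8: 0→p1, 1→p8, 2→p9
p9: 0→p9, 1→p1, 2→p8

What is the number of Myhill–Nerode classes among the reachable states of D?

4

First remove the unreachable states {p2,p6}; 7 states remain.
Initial partition by acceptance: {p1,p8} | {p3,p4,p5,p7,p9}.
Split {p1,p8} by δ(·,0) → {p1} and {p8}.
On input 0, block {p3,p4,p5,p7,p9} splits into {p3,p5,p7} and {p4,p9}.
Stable partition: {p1} | {p3,p5,p7} | {p8} | {p4,p9} — 4 equivalence classes.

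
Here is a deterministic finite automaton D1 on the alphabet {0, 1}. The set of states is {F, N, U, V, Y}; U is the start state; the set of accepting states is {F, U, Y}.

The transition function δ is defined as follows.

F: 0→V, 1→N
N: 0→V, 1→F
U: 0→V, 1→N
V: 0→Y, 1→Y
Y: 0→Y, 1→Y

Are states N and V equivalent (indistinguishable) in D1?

No

All states are reachable from the start state.
P0 = {F,U,Y} | {N,V}.
Split {F,U,Y} by δ(·,0) → {F,U} and {Y}.
Split {N,V} by δ(·,0) → {V} and {N}.
The partition is now stable with 4 blocks: {F,U} | {V} | {Y} | {N}.
N and V end up in different blocks, so they are distinguishable. For instance, the string '0' is accepted from only V.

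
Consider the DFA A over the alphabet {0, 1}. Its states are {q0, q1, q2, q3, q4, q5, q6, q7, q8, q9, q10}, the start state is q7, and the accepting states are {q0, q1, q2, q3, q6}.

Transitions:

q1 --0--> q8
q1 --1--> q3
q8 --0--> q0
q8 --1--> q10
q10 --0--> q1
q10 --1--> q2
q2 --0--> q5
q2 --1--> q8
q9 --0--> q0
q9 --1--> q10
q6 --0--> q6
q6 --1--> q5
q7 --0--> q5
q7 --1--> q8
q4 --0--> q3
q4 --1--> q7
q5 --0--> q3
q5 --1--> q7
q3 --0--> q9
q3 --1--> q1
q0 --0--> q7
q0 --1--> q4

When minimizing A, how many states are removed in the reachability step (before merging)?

1

No path from q7 leads to q6; the other 10 states are all reachable.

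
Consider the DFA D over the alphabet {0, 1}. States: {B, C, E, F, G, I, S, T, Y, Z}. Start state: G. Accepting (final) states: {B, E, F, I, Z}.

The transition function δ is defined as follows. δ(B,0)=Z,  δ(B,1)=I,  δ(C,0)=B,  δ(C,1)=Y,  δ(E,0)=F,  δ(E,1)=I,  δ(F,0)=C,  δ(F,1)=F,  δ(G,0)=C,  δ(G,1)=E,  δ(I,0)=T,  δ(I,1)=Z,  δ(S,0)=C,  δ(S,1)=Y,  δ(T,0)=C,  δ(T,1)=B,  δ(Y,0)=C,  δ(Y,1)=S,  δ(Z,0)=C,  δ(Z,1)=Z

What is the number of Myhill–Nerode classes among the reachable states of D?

Initial partition by acceptance: {B,E,F,I,Z} | {C,G,S,T,Y}.
Split {B,E,F,I,Z} by δ(·,0) → {F,I,Z} and {B,E}.
Refine {C,G,S,T,Y} on symbol 0: members go to different blocks, giving {G,S,T,Y} and {C}.
Refine {F,I,Z} on symbol 0: members go to different blocks, giving {F,Z} and {I}.
Split {G,S,T,Y} by δ(·,1) → {G,T} and {S,Y}.
Stable partition: {F,Z} | {G,T} | {B,E} | {C} | {I} | {S,Y} — 6 equivalence classes.

6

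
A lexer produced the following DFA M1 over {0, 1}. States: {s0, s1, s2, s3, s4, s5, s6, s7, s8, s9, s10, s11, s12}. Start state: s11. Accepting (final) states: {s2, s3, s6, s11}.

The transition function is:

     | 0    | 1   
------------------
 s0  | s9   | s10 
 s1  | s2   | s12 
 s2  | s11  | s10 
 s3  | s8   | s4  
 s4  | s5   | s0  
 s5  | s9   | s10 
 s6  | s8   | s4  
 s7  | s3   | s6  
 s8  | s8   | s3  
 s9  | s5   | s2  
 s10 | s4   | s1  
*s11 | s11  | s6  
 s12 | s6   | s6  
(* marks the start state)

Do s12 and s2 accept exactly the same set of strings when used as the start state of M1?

States {s7} cannot be reached from the start state, so discard them.
Start with accepting vs non-accepting: {s2,s3,s6,s11} | {s0,s1,s4,s5,s8,s9,s10,s12}.
Refine {s2,s3,s6,s11} on symbol 0: members go to different blocks, giving {s2,s11} and {s3,s6}.
On input 1, block {s2,s11} splits into {s2} and {s11}.
Split {s0,s1,s4,s5,s8,s9,s10,s12} by δ(·,0) → {s0,s4,s5,s8,s9,s10} and {s1} and {s12}.
Split {s0,s4,s5,s8,s9,s10} by δ(·,1) → {s0,s4,s5} and {s8} and {s9} and {s10}.
On input 0, block {s0,s4,s5} splits into {s0,s5} and {s4}.
No further refinement is possible. Final partition (10 blocks): {s2} | {s0,s5} | {s3,s6} | {s11} | {s1} | {s12} | {s8} | {s9} | {s10} | {s4}.
s12 and s2 end up in different blocks, so they are distinguishable. For instance, the string 'ε' is accepted from only s2.

No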